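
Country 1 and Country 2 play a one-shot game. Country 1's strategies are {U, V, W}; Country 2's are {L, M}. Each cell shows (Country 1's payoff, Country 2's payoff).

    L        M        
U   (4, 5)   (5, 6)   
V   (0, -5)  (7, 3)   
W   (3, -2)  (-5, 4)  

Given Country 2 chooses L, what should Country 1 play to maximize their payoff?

U

With Country 2 fixed at L, Country 1's payoffs are: U → 4, V → 0, W → 3.
The maximum is 4, achieved by U.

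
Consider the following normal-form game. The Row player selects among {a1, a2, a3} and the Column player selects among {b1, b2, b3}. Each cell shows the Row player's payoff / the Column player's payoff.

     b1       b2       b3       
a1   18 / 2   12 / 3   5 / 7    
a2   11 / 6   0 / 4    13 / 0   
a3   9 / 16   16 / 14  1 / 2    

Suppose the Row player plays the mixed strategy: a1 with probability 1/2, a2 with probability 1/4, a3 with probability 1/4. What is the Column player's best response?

Compute the Column player's expected payoff from each pure strategy against the given mix.
b1: (1/2)·2 + (1/4)·6 + (1/4)·16 = 13/2
b2: (1/2)·3 + (1/4)·4 + (1/4)·14 = 6
b3: (1/2)·7 + (1/4)·0 + (1/4)·2 = 4
Highest expected payoff is 13/2, from b1.

b1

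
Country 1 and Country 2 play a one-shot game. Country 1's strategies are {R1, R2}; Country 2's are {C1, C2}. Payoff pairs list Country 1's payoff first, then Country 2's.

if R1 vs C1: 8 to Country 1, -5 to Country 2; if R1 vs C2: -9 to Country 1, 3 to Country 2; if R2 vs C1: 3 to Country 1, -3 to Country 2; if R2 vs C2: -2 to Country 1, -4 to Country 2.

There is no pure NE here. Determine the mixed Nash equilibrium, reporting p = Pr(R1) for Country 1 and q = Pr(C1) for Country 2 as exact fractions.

In a mixed NE each player is indifferent between their pure strategies, so the opponent's mix sets the indifference.
Country 2 indifferent between C1 and C2: p·(-5) + (1−p)·(-3) = p·3 + (1−p)·(-4) ⟹ (-3) + (-2)p = (-4) + 7p ⟹ p = 1/9.
Country 1 indifferent between R1 and R2: q·8 + (1−q)·(-9) = q·3 + (1−q)·(-2) ⟹ (-9) + 17q = (-2) + 5q ⟹ q = 7/12.

p = 1/9, q = 7/12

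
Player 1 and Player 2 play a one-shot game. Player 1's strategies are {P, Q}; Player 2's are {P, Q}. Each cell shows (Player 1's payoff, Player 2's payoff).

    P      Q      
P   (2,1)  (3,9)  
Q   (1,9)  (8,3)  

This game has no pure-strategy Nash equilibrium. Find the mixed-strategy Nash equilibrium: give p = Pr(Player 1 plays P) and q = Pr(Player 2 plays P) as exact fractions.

Each player's mixing probability is pinned down by making the *other* player indifferent.
Player 2 indifferent between P and Q: p·1 + (1−p)·9 = p·9 + (1−p)·3 ⟹ 9 + (-8)p = 3 + 6p ⟹ p = 3/7.
Player 1 indifferent between P and Q: q·2 + (1−q)·3 = q·1 + (1−q)·8 ⟹ 3 + (-1)q = 8 + (-7)q ⟹ q = 5/6.

p = 3/7, q = 5/6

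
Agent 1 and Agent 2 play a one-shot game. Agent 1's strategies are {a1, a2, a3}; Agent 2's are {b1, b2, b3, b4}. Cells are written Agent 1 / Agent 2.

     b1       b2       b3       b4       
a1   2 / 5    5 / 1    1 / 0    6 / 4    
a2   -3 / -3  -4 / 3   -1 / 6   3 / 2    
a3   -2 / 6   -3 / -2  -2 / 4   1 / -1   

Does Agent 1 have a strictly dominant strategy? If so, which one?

Check whether one of Agent 1's strategies beats all alternatives regardless of what the opponent does.
a1 strictly dominates: vs b1: 2 > each of {-3, -2}; vs b2: 5 > each of {-4, -3}; vs b3: 1 > each of {-1, -2}; vs b4: 6 > each of {3, 1}.

a1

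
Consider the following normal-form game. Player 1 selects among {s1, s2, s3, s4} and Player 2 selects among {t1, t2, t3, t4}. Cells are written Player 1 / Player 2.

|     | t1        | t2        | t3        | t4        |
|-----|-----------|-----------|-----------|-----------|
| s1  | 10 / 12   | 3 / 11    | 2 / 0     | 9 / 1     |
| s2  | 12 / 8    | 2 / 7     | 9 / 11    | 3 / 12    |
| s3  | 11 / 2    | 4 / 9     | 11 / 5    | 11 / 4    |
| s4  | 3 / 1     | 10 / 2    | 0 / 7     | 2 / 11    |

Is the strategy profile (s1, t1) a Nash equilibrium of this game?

Holding Player 2 at t1: Player 1 gets 10 from s1 but could get 12 by switching to s2. Player 1 has a profitable deviation.

No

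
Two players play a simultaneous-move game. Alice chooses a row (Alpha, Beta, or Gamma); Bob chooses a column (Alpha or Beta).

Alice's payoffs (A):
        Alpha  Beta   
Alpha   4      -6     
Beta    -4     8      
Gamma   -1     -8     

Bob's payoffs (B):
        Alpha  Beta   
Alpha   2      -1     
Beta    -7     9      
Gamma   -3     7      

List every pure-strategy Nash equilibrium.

Find each player's best response to every opponent strategy; NE are the intersections.
Alice's best responses — vs Alpha: Alpha (payoff 4); vs Beta: Beta (payoff 8).
Bob's best responses — vs Alpha: Alpha (payoff 2); vs Beta: Beta (payoff 9); vs Gamma: Beta (payoff 7).
Mutual best responses occur at (Alpha, Alpha) and (Beta, Beta); at each, neither player gains by switching.

(Alpha, Alpha) and (Beta, Beta)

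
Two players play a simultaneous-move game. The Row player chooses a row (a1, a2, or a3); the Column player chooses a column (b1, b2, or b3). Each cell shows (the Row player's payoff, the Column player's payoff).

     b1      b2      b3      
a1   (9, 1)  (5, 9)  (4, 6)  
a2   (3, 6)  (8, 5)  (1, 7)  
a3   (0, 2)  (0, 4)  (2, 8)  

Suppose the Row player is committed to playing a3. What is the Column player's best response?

With the Row player fixed at a3, the Column player's payoffs are: b1 → 2, b2 → 4, b3 → 8.
The maximum is 8, achieved by b3.

b3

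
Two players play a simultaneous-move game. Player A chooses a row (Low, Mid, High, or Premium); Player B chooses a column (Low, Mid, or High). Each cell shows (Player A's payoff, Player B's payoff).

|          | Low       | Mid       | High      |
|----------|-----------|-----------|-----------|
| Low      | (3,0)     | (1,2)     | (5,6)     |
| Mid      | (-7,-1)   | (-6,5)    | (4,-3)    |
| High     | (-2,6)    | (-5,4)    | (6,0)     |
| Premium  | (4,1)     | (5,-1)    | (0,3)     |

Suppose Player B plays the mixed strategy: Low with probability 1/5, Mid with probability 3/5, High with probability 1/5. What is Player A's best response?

Premium

Player A's best reply maximizes expected payoff against the mix.
Low: (1/5)·3 + (3/5)·1 + (1/5)·5 = 11/5
Mid: (1/5)·(-7) + (3/5)·(-6) + (1/5)·4 = -21/5
High: (1/5)·(-2) + (3/5)·(-5) + (1/5)·6 = -11/5
Premium: (1/5)·4 + (3/5)·5 + (1/5)·0 = 19/5
Highest expected payoff is 19/5, from Premium.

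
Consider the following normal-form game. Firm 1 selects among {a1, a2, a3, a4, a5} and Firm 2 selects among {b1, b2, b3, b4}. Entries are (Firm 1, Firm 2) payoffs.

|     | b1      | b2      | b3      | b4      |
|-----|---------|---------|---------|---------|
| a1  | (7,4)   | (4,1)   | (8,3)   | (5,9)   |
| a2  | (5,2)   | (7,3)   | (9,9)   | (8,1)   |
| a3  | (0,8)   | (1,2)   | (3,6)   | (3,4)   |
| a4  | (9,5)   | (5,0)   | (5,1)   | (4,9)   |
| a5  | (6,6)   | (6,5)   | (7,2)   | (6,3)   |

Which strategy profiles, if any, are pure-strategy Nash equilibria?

Check mutual best responses: a cell is a NE iff neither player can gain by unilaterally deviating.
Firm 1's best responses — vs b1: a4 (payoff 9); vs b2: a2 (payoff 7); vs b3: a2 (payoff 9); vs b4: a2 (payoff 8).
Firm 2's best responses — vs a1: b4 (payoff 9); vs a2: b3 (payoff 9); vs a3: b1 (payoff 8); vs a4: b4 (payoff 9); vs a5: b1 (payoff 6).
The only mutual best response is (a2, b3); neither player gains by switching there.

(a2, b3)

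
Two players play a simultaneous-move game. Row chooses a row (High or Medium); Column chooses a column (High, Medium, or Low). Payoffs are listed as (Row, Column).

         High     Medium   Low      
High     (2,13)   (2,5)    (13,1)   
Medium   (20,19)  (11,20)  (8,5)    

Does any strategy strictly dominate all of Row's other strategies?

A strategy is strictly dominant if it gives Row a strictly higher payoff than every other strategy, against every choice by the opponent.
High is not dominant: against High, Medium gives 20 > 2.
Medium is not dominant: against Low, High gives 13 > 8.
No single strategy is best against every opponent action.

None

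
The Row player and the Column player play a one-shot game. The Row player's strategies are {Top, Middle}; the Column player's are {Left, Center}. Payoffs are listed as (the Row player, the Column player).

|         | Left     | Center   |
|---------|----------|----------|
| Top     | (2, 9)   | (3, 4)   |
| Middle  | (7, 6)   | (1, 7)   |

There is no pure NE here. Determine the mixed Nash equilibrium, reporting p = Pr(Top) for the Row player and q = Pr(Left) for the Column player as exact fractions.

p = 1/6, q = 2/7

In a mixed NE each player is indifferent between their pure strategies, so the opponent's mix sets the indifference.
The Column player indifferent between Left and Center: p·9 + (1−p)·6 = p·4 + (1−p)·7 ⟹ 6 + 3p = 7 + (-3)p ⟹ p = 1/6.
The Row player indifferent between Top and Middle: q·2 + (1−q)·3 = q·7 + (1−q)·1 ⟹ 3 + (-1)q = 1 + 6q ⟹ q = 2/7.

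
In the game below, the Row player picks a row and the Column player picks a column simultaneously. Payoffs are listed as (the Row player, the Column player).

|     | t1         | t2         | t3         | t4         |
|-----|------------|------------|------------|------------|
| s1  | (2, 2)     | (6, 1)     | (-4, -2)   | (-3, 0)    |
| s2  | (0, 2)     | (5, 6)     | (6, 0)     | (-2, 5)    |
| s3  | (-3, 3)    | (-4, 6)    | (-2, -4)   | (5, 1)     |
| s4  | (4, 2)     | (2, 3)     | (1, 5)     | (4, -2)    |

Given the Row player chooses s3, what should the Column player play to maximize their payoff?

With the Row player fixed at s3, the Column player's payoffs are: t1 → 3, t2 → 6, t3 → -4, t4 → 1.
The maximum is 6, achieved by t2.

t2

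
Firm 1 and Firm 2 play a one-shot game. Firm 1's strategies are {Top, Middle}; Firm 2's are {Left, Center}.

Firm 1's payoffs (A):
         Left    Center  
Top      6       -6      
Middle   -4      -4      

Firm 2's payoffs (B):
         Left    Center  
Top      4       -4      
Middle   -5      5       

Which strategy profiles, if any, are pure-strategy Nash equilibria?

(Top, Left) and (Middle, Center)

Check mutual best responses: a cell is a NE iff neither player can gain by unilaterally deviating.
Firm 1's best responses — vs Left: Top (payoff 6); vs Center: Middle (payoff -4).
Firm 2's best responses — vs Top: Left (payoff 4); vs Middle: Center (payoff 5).
Mutual best responses occur at (Top, Left) and (Middle, Center); at each, neither player gains by switching.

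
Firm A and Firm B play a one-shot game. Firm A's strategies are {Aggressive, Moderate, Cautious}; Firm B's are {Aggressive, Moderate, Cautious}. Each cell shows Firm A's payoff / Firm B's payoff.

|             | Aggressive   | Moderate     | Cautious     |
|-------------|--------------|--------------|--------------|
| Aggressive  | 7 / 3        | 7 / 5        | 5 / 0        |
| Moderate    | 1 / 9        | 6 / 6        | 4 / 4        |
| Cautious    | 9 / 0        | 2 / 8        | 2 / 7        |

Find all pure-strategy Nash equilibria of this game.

(Aggressive, Moderate)

Find each player's best response to every opponent strategy; NE are the intersections.
Firm A's best responses — vs Aggressive: Cautious (payoff 9); vs Moderate: Aggressive (payoff 7); vs Cautious: Aggressive (payoff 5).
Firm B's best responses — vs Aggressive: Moderate (payoff 5); vs Moderate: Aggressive (payoff 9); vs Cautious: Moderate (payoff 8).
The only mutual best response is (Aggressive, Moderate); neither player gains by switching there.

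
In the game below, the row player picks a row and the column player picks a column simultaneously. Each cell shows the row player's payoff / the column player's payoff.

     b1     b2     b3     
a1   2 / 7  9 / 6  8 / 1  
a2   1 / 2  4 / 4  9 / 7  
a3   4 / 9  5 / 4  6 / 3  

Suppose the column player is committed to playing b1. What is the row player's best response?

a3

With the column player fixed at b1, the row player's payoffs are: a1 → 2, a2 → 1, a3 → 4.
The maximum is 4, achieved by a3.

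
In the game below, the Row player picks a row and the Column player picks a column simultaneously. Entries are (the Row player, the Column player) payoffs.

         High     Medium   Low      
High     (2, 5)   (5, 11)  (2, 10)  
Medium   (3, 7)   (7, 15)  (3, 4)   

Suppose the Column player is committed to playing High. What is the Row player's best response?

Medium

With the Column player fixed at High, the Row player's payoffs are: High → 2, Medium → 3.
The maximum is 3, achieved by Medium.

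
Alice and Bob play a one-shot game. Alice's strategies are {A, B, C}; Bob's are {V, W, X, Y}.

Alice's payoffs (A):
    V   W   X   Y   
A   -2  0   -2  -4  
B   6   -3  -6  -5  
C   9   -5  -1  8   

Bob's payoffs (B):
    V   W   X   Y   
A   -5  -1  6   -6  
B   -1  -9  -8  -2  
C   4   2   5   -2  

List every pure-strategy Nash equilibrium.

A profile is a Nash equilibrium when each player is best-responding to the other.
Alice's best responses — vs V: C (payoff 9); vs W: A (payoff 0); vs X: C (payoff -1); vs Y: C (payoff 8).
Bob's best responses — vs A: X (payoff 6); vs B: V (payoff -1); vs C: X (payoff 5).
The only mutual best response is (C, X); neither player gains by switching there.

(C, X)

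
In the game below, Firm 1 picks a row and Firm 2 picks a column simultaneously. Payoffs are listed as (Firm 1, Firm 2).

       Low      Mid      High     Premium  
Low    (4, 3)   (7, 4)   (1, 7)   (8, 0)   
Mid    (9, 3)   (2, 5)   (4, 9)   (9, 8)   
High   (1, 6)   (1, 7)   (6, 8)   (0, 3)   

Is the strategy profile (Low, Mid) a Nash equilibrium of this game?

No

Holding Firm 2 at Mid: Firm 1 gets 7 from Low, versus 2 from Mid, 1 from High. No profitable deviation for Firm 1.
Holding Firm 1 at Low: Firm 2 gets 4 from Mid but could get 7 by switching to High. Firm 2 has a profitable deviation.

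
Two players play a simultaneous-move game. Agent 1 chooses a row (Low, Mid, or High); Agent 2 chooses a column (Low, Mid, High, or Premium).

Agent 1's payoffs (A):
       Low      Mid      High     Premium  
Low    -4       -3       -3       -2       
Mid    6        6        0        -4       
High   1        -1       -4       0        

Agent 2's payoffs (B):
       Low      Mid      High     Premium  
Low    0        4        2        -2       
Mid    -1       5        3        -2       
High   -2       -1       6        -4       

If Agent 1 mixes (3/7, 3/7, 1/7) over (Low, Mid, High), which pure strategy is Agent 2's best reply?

Agent 2's best reply maximizes expected payoff against the mix.
Low: (3/7)·0 + (3/7)·(-1) + (1/7)·(-2) = -5/7
Mid: (3/7)·4 + (3/7)·5 + (1/7)·(-1) = 26/7
High: (3/7)·2 + (3/7)·3 + (1/7)·6 = 3
Premium: (3/7)·(-2) + (3/7)·(-2) + (1/7)·(-4) = -16/7
Highest expected payoff is 26/7, from Mid.

Mid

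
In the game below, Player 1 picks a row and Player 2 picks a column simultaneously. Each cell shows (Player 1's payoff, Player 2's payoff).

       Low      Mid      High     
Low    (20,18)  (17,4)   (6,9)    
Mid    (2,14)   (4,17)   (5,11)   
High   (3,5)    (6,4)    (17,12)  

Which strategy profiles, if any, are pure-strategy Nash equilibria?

(Low, Low) and (High, High)

Find each player's best response to every opponent strategy; NE are the intersections.
Player 1's best responses — vs Low: Low (payoff 20); vs Mid: Low (payoff 17); vs High: High (payoff 17).
Player 2's best responses — vs Low: Low (payoff 18); vs Mid: Mid (payoff 17); vs High: High (payoff 12).
Mutual best responses occur at (Low, Low) and (High, High); at each, neither player gains by switching.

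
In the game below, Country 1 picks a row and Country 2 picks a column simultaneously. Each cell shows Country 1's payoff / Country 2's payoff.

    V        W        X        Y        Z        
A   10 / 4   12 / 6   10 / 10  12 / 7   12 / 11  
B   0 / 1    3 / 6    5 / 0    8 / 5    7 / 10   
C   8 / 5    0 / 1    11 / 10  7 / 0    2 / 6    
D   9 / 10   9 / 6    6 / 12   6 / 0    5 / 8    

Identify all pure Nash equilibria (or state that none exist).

Find each player's best response to every opponent strategy; NE are the intersections.
Country 1's best responses — vs V: A (payoff 10); vs W: A (payoff 12); vs X: C (payoff 11); vs Y: A (payoff 12); vs Z: A (payoff 12).
Country 2's best responses — vs A: Z (payoff 11); vs B: Z (payoff 10); vs C: X (payoff 10); vs D: X (payoff 12).
Mutual best responses occur at (A, Z) and (C, X); at each, neither player gains by switching.

(A, Z) and (C, X)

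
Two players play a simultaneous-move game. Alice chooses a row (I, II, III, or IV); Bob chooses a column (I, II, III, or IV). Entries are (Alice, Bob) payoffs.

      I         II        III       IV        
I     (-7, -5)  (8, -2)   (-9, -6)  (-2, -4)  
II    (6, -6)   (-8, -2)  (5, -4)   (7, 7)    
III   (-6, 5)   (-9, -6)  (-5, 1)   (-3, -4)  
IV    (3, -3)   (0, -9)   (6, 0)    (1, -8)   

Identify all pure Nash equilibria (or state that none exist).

A profile is a Nash equilibrium when each player is best-responding to the other.
Alice's best responses — vs I: II (payoff 6); vs II: I (payoff 8); vs III: IV (payoff 6); vs IV: II (payoff 7).
Bob's best responses — vs I: II (payoff -2); vs II: IV (payoff 7); vs III: I (payoff 5); vs IV: III (payoff 0).
Mutual best responses occur at (I, II), (II, IV), and (IV, III); at each, neither player gains by switching.

(I, II), (II, IV), and (IV, III)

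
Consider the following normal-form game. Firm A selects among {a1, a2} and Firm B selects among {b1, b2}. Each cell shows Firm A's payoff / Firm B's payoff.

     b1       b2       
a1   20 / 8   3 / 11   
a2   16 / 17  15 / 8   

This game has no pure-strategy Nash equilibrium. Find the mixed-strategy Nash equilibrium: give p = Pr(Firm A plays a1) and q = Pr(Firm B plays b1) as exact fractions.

Each player's mixing probability is pinned down by making the *other* player indifferent.
Firm B indifferent between b1 and b2: p·8 + (1−p)·17 = p·11 + (1−p)·8 ⟹ 17 + (-9)p = 8 + 3p ⟹ p = 3/4.
Firm A indifferent between a1 and a2: q·20 + (1−q)·3 = q·16 + (1−q)·15 ⟹ 3 + 17q = 15 + 1q ⟹ q = 3/4.

p = 3/4, q = 3/4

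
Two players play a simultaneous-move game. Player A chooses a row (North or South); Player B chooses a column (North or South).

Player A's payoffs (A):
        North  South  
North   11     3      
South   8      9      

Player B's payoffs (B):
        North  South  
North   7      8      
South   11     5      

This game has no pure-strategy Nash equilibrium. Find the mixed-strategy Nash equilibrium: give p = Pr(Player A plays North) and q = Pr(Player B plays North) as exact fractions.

Each player's mixing probability is pinned down by making the *other* player indifferent.
Player B indifferent between North and South: p·7 + (1−p)·11 = p·8 + (1−p)·5 ⟹ 11 + (-4)p = 5 + 3p ⟹ p = 6/7.
Player A indifferent between North and South: q·11 + (1−q)·3 = q·8 + (1−q)·9 ⟹ 3 + 8q = 9 + (-1)q ⟹ q = 2/3.

p = 6/7, q = 2/3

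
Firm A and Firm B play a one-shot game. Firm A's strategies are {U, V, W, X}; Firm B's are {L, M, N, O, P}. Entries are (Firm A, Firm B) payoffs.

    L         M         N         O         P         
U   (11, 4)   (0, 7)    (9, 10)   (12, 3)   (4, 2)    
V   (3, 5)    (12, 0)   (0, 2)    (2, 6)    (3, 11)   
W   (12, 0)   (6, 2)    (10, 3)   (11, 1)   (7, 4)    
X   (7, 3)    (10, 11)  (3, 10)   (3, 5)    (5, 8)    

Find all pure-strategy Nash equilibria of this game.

A profile is a Nash equilibrium when each player is best-responding to the other.
Firm A's best responses — vs L: W (payoff 12); vs M: V (payoff 12); vs N: W (payoff 10); vs O: U (payoff 12); vs P: W (payoff 7).
Firm B's best responses — vs U: N (payoff 10); vs V: P (payoff 11); vs W: P (payoff 4); vs X: M (payoff 11).
The only mutual best response is (W, P); neither player gains by switching there.

(W, P)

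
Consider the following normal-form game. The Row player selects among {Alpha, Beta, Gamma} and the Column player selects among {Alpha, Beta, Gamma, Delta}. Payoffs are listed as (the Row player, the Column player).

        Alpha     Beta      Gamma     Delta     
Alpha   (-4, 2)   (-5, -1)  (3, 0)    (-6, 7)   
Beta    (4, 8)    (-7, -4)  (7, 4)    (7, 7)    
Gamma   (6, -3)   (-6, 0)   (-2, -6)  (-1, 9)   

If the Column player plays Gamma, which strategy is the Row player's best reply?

Beta

With the Column player fixed at Gamma, the Row player's payoffs are: Alpha → 3, Beta → 7, Gamma → -2.
The maximum is 7, achieved by Beta.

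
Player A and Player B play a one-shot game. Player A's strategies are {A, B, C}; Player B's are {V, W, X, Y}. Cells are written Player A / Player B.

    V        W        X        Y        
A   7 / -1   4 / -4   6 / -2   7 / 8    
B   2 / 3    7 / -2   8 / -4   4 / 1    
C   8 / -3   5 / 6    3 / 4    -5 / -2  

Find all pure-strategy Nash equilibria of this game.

(A, Y)

A profile is a Nash equilibrium when each player is best-responding to the other.
Player A's best responses — vs V: C (payoff 8); vs W: B (payoff 7); vs X: B (payoff 8); vs Y: A (payoff 7).
Player B's best responses — vs A: Y (payoff 8); vs B: V (payoff 3); vs C: W (payoff 6).
The only mutual best response is (A, Y); neither player gains by switching there.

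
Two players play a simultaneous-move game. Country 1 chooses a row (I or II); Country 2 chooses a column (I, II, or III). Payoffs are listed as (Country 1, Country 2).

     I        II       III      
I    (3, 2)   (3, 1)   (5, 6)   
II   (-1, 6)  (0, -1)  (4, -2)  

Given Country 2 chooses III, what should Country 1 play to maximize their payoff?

I

With Country 2 fixed at III, Country 1's payoffs are: I → 5, II → 4.
The maximum is 5, achieved by I.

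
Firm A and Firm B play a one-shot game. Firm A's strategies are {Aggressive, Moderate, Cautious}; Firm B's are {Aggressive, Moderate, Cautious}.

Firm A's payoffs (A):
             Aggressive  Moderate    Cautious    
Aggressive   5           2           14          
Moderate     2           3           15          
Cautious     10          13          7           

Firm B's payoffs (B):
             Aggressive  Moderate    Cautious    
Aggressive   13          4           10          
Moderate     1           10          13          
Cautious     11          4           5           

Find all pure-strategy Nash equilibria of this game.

(Moderate, Cautious) and (Cautious, Aggressive)

A profile is a Nash equilibrium when each player is best-responding to the other.
Firm A's best responses — vs Aggressive: Cautious (payoff 10); vs Moderate: Cautious (payoff 13); vs Cautious: Moderate (payoff 15).
Firm B's best responses — vs Aggressive: Aggressive (payoff 13); vs Moderate: Cautious (payoff 13); vs Cautious: Aggressive (payoff 11).
Mutual best responses occur at (Moderate, Cautious) and (Cautious, Aggressive); at each, neither player gains by switching.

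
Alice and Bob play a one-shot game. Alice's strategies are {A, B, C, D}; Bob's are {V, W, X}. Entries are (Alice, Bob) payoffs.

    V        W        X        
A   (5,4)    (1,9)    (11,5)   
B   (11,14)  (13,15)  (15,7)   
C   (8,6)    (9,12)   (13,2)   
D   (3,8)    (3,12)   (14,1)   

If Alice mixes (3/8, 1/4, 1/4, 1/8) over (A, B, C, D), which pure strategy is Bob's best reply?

W

Bob's best reply maximizes expected payoff against the mix.
V: (3/8)·4 + (1/4)·14 + (1/4)·6 + (1/8)·8 = 15/2
W: (3/8)·9 + (1/4)·15 + (1/4)·12 + (1/8)·12 = 93/8
X: (3/8)·5 + (1/4)·7 + (1/4)·2 + (1/8)·1 = 17/4
Highest expected payoff is 93/8, from W.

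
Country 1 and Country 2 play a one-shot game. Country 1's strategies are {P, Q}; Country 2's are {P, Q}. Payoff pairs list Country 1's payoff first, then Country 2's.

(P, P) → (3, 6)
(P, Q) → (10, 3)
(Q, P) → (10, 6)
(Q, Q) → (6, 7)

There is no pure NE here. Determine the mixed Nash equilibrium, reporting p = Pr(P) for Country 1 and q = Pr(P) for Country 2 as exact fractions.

p = 1/4, q = 4/11

Each player's mixing probability is pinned down by making the *other* player indifferent.
Country 2 indifferent between P and Q: p·6 + (1−p)·6 = p·3 + (1−p)·7 ⟹ 6 + 0p = 7 + (-4)p ⟹ p = 1/4.
Country 1 indifferent between P and Q: q·3 + (1−q)·10 = q·10 + (1−q)·6 ⟹ 10 + (-7)q = 6 + 4q ⟹ q = 4/11.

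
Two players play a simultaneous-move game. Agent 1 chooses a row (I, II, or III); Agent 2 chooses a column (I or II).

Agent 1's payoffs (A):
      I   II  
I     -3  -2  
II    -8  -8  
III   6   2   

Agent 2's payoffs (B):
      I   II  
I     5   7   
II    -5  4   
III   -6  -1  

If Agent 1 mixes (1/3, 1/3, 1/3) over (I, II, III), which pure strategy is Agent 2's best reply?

Agent 2's best reply maximizes expected payoff against the mix.
I: (1/3)·5 + (1/3)·(-5) + (1/3)·(-6) = -2
II: (1/3)·7 + (1/3)·4 + (1/3)·(-1) = 10/3
Highest expected payoff is 10/3, from II.

II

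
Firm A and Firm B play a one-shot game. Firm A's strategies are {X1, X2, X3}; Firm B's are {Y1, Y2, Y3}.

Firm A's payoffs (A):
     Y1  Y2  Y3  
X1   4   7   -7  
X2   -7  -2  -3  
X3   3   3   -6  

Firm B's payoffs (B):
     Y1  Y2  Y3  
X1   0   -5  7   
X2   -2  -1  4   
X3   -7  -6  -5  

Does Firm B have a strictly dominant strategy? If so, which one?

Y3

A strategy is strictly dominant if it gives Firm B a strictly higher payoff than every other strategy, against every choice by the opponent.
Y3 strictly dominates: vs X1: 7 > each of {0, -5}; vs X2: 4 > each of {-2, -1}; vs X3: -5 > each of {-7, -6}.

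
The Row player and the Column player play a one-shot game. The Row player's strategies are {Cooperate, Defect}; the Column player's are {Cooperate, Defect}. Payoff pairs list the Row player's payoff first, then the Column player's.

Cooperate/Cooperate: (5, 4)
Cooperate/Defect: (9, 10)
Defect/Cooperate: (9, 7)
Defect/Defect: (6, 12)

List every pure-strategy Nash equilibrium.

Find each player's best response to every opponent strategy; NE are the intersections.
The Row player's best responses — vs Cooperate: Defect (payoff 9); vs Defect: Cooperate (payoff 9).
The Column player's best responses — vs Cooperate: Defect (payoff 10); vs Defect: Defect (payoff 12).
The only mutual best response is (Cooperate, Defect); neither player gains by switching there.

(Cooperate, Defect)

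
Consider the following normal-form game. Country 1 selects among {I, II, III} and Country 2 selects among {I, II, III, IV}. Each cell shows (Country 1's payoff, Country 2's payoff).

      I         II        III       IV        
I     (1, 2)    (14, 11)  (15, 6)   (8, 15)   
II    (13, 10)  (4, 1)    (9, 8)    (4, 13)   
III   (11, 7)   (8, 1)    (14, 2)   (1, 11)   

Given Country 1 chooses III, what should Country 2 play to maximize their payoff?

With Country 1 fixed at III, Country 2's payoffs are: I → 7, II → 1, III → 2, IV → 11.
The maximum is 11, achieved by IV.

IV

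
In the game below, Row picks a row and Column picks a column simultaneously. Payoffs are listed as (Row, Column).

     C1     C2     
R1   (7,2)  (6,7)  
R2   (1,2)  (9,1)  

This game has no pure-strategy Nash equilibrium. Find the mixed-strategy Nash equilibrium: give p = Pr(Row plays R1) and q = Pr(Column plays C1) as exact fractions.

p = 1/6, q = 1/3

Each player's mixing probability is pinned down by making the *other* player indifferent.
Column indifferent between C1 and C2: p·2 + (1−p)·2 = p·7 + (1−p)·1 ⟹ 2 + 0p = 1 + 6p ⟹ p = 1/6.
Row indifferent between R1 and R2: q·7 + (1−q)·6 = q·1 + (1−q)·9 ⟹ 6 + 1q = 9 + (-8)q ⟹ q = 1/3.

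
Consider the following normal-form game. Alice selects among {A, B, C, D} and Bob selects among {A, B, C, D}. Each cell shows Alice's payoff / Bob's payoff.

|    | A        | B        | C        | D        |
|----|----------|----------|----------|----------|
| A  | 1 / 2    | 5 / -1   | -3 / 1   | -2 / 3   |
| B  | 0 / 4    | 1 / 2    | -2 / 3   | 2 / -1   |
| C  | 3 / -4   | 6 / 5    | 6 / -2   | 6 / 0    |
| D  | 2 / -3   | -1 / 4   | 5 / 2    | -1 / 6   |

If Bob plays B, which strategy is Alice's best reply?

C

With Bob fixed at B, Alice's payoffs are: A → 5, B → 1, C → 6, D → -1.
The maximum is 6, achieved by C.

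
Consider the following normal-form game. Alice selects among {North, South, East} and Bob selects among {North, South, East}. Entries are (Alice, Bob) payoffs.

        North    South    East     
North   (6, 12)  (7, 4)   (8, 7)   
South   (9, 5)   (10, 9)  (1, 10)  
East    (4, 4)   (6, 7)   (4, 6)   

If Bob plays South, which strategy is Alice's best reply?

South

With Bob fixed at South, Alice's payoffs are: North → 7, South → 10, East → 6.
The maximum is 10, achieved by South.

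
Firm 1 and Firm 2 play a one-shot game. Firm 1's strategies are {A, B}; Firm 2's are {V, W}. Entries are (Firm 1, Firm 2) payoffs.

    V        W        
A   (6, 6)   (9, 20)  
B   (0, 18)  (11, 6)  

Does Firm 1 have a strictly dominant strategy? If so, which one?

A strategy is strictly dominant if it gives Firm 1 a strictly higher payoff than every other strategy, against every choice by the opponent.
A is not dominant: against W, B gives 11 > 9.
B is not dominant: against V, A gives 6 > 0.
No single strategy is best against every opponent action.

No strictly dominant strategy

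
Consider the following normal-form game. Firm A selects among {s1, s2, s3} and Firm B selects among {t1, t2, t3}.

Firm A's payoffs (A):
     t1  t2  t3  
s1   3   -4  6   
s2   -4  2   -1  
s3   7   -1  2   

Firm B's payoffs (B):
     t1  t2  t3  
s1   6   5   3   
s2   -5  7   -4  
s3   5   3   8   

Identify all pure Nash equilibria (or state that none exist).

A profile is a Nash equilibrium when each player is best-responding to the other.
Firm A's best responses — vs t1: s3 (payoff 7); vs t2: s2 (payoff 2); vs t3: s1 (payoff 6).
Firm B's best responses — vs s1: t1 (payoff 6); vs s2: t2 (payoff 7); vs s3: t3 (payoff 8).
The only mutual best response is (s2, t2); neither player gains by switching there.

(s2, t2)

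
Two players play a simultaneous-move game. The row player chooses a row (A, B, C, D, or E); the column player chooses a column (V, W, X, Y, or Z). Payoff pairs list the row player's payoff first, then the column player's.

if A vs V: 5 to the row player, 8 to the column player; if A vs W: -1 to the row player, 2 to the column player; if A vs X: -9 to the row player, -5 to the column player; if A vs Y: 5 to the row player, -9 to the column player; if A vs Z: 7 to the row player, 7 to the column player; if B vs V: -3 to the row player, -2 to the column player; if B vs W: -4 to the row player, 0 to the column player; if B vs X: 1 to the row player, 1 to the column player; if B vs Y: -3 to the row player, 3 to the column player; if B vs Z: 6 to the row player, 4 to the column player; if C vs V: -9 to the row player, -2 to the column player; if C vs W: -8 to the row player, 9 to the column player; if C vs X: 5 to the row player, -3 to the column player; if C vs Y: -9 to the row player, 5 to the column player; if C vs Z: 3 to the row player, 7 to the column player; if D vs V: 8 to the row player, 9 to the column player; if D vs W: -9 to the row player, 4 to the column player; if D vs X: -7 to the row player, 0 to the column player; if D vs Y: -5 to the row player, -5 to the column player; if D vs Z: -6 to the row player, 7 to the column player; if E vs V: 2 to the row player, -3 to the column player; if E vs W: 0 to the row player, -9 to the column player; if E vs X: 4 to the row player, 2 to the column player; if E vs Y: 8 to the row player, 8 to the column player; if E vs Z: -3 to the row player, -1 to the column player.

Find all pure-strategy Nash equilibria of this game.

Check mutual best responses: a cell is a NE iff neither player can gain by unilaterally deviating.
The row player's best responses — vs V: D (payoff 8); vs W: E (payoff 0); vs X: C (payoff 5); vs Y: E (payoff 8); vs Z: A (payoff 7).
The column player's best responses — vs A: V (payoff 8); vs B: Z (payoff 4); vs C: W (payoff 9); vs D: V (payoff 9); vs E: Y (payoff 8).
Mutual best responses occur at (D, V) and (E, Y); at each, neither player gains by switching.

(D, V) and (E, Y)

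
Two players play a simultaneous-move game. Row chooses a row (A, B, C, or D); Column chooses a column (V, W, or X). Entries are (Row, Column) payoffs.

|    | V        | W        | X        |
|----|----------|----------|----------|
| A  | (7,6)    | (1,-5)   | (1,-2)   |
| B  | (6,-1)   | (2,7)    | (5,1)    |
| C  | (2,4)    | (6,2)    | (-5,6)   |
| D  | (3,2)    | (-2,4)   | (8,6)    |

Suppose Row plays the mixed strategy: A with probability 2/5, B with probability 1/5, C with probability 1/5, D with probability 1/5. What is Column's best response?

Compute Column's expected payoff from each pure strategy against the given mix.
V: (2/5)·6 + (1/5)·(-1) + (1/5)·4 + (1/5)·2 = 17/5
W: (2/5)·(-5) + (1/5)·7 + (1/5)·2 + (1/5)·4 = 3/5
X: (2/5)·(-2) + (1/5)·1 + (1/5)·6 + (1/5)·6 = 9/5
Highest expected payoff is 17/5, from V.

V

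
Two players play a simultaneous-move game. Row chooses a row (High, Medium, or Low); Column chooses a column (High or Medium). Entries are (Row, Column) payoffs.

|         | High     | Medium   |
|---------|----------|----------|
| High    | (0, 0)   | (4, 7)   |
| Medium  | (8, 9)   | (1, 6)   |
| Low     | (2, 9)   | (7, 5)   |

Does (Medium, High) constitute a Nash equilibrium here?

Yes

Holding Column at High: Row gets 8 from Medium, versus 0 from High, 2 from Low. No profitable deviation for Row.
Holding Row at Medium: Column gets 9 from High, versus 6 from Medium. No profitable deviation for Column either.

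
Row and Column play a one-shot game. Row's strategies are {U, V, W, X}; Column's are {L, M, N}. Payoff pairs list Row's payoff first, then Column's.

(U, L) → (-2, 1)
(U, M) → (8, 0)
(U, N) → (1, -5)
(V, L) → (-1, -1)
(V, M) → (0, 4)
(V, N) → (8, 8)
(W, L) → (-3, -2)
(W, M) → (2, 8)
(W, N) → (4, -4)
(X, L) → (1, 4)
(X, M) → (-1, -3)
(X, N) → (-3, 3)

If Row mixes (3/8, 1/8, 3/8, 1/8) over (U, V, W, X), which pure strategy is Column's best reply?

Compute Column's expected payoff from each pure strategy against the given mix.
L: (3/8)·1 + (1/8)·(-1) + (3/8)·(-2) + (1/8)·4 = 0
M: (3/8)·0 + (1/8)·4 + (3/8)·8 + (1/8)·(-3) = 25/8
N: (3/8)·(-5) + (1/8)·8 + (3/8)·(-4) + (1/8)·3 = -2
Highest expected payoff is 25/8, from M.

M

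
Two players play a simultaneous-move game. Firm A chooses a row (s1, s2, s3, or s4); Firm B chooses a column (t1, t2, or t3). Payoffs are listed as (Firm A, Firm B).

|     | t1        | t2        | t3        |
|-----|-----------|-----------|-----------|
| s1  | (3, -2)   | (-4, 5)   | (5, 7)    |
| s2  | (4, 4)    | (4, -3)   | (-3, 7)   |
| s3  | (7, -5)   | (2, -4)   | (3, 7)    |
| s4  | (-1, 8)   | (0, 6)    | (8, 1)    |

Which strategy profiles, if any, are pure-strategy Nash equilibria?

There is no pure-strategy Nash equilibrium

Check mutual best responses: a cell is a NE iff neither player can gain by unilaterally deviating.
Firm A's best responses — vs t1: s3 (payoff 7); vs t2: s2 (payoff 4); vs t3: s4 (payoff 8).
Firm B's best responses — vs s1: t3 (payoff 7); vs s2: t3 (payoff 7); vs s3: t3 (payoff 7); vs s4: t1 (payoff 8).
No cell has both players best-responding. For instance, Firm A's best reply to t1 is s3, but against s3 Firm B prefers t3 over t1.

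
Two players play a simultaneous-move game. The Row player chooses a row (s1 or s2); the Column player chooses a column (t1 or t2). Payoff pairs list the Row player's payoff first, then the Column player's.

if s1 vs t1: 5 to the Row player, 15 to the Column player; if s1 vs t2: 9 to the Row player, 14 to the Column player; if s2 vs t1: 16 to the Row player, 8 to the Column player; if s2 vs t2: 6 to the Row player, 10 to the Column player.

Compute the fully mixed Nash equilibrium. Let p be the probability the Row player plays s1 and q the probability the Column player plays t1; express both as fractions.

p = 2/3, q = 3/14

Each player's mixing probability is pinned down by making the *other* player indifferent.
The Column player indifferent between t1 and t2: p·15 + (1−p)·8 = p·14 + (1−p)·10 ⟹ 8 + 7p = 10 + 4p ⟹ p = 2/3.
The Row player indifferent between s1 and s2: q·5 + (1−q)·9 = q·16 + (1−q)·6 ⟹ 9 + (-4)q = 6 + 10q ⟹ q = 3/14.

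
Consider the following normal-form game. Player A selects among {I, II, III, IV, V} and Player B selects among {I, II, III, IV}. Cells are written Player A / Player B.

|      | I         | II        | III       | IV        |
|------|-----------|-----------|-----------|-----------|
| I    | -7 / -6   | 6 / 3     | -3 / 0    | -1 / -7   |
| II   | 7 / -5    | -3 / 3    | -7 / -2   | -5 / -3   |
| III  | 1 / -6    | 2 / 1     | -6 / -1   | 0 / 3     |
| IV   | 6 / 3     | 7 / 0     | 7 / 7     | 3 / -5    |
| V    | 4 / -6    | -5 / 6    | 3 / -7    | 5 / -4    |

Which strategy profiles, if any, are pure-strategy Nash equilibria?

(IV, III)

A profile is a Nash equilibrium when each player is best-responding to the other.
Player A's best responses — vs I: II (payoff 7); vs II: IV (payoff 7); vs III: IV (payoff 7); vs IV: V (payoff 5).
Player B's best responses — vs I: II (payoff 3); vs II: II (payoff 3); vs III: IV (payoff 3); vs IV: III (payoff 7); vs V: II (payoff 6).
The only mutual best response is (IV, III); neither player gains by switching there.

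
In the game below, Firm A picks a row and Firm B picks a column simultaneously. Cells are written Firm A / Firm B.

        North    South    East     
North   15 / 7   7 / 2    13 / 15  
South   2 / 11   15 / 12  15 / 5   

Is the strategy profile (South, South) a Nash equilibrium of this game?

Yes

Holding Firm B at South: Firm A gets 15 from South, versus 7 from North. No profitable deviation for Firm A.
Holding Firm A at South: Firm B gets 12 from South, versus 11 from North, 5 from East. No profitable deviation for Firm B either.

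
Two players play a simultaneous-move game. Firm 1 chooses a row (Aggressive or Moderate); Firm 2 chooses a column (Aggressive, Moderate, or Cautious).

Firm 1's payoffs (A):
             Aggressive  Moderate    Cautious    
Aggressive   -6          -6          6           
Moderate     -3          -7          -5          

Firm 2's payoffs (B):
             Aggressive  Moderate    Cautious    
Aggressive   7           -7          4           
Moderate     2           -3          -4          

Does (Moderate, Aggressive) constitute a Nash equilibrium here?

Holding Firm 2 at Aggressive: Firm 1 gets -3 from Moderate, versus -6 from Aggressive. No profitable deviation for Firm 1.
Holding Firm 1 at Moderate: Firm 2 gets 2 from Aggressive, versus -3 from Moderate, -4 from Cautious. No profitable deviation for Firm 2 either.

Yes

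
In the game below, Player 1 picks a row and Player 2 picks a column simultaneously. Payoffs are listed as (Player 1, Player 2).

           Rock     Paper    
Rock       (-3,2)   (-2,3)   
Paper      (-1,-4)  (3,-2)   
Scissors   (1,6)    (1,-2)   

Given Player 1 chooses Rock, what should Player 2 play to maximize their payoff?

With Player 1 fixed at Rock, Player 2's payoffs are: Rock → 2, Paper → 3.
The maximum is 3, achieved by Paper.

Paper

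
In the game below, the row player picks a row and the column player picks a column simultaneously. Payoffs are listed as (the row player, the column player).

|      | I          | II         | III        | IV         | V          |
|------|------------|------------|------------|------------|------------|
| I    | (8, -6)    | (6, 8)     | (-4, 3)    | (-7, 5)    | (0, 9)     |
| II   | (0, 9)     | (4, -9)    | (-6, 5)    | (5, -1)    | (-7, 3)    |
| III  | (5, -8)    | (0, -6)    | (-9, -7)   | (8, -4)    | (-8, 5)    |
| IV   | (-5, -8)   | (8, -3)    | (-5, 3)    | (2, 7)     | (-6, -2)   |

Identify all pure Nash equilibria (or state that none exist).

Check mutual best responses: a cell is a NE iff neither player can gain by unilaterally deviating.
The row player's best responses — vs I: I (payoff 8); vs II: IV (payoff 8); vs III: I (payoff -4); vs IV: III (payoff 8); vs V: I (payoff 0).
The column player's best responses — vs I: V (payoff 9); vs II: I (payoff 9); vs III: V (payoff 5); vs IV: IV (payoff 7).
The only mutual best response is (I, V); neither player gains by switching there.

(I, V)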